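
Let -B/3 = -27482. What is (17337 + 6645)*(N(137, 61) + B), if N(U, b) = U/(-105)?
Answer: 9885943406/5 ≈ 1.9772e+9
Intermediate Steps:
B = 82446 (B = -3*(-27482) = 82446)
N(U, b) = -U/105 (N(U, b) = U*(-1/105) = -U/105)
(17337 + 6645)*(N(137, 61) + B) = (17337 + 6645)*(-1/105*137 + 82446) = 23982*(-137/105 + 82446) = 23982*(8656693/105) = 9885943406/5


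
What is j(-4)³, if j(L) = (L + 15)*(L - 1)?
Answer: -166375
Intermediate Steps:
j(L) = (-1 + L)*(15 + L) (j(L) = (15 + L)*(-1 + L) = (-1 + L)*(15 + L))
j(-4)³ = (-15 + (-4)² + 14*(-4))³ = (-15 + 16 - 56)³ = (-55)³ = -166375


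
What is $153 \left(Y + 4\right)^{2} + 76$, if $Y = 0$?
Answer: $2524$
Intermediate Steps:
$153 \left(Y + 4\right)^{2} + 76 = 153 \left(0 + 4\right)^{2} + 76 = 153 \cdot 4^{2} + 76 = 153 \cdot 16 + 76 = 2448 + 76 = 2524$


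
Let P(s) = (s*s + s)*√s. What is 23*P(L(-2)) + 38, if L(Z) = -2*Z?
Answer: 958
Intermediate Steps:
P(s) = √s*(s + s²) (P(s) = (s² + s)*√s = (s + s²)*√s = √s*(s + s²))
23*P(L(-2)) + 38 = 23*((-2*(-2))^(3/2)*(1 - 2*(-2))) + 38 = 23*(4^(3/2)*(1 + 4)) + 38 = 23*(8*5) + 38 = 23*40 + 38 = 920 + 38 = 958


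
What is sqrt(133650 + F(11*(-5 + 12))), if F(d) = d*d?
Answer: sqrt(139579) ≈ 373.60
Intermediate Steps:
F(d) = d**2
sqrt(133650 + F(11*(-5 + 12))) = sqrt(133650 + (11*(-5 + 12))**2) = sqrt(133650 + (11*7)**2) = sqrt(133650 + 77**2) = sqrt(133650 + 5929) = sqrt(139579)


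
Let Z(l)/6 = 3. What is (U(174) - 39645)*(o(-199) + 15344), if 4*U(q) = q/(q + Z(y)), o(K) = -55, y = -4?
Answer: -77584504459/128 ≈ -6.0613e+8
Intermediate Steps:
Z(l) = 18 (Z(l) = 6*3 = 18)
U(q) = q/(4*(18 + q)) (U(q) = (q/(q + 18))/4 = (q/(18 + q))/4 = q/(4*(18 + q)))
(U(174) - 39645)*(o(-199) + 15344) = ((¼)*174/(18 + 174) - 39645)*(-55 + 15344) = ((¼)*174/192 - 39645)*15289 = ((¼)*174*(1/192) - 39645)*15289 = (29/128 - 39645)*15289 = -5074531/128*15289 = -77584504459/128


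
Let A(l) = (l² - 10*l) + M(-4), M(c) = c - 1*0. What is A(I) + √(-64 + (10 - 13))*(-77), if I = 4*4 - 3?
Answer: 35 - 77*I*√67 ≈ 35.0 - 630.27*I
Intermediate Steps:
M(c) = c (M(c) = c + 0 = c)
I = 13 (I = 16 - 3 = 13)
A(l) = -4 + l² - 10*l (A(l) = (l² - 10*l) - 4 = -4 + l² - 10*l)
A(I) + √(-64 + (10 - 13))*(-77) = (-4 + 13² - 10*13) + √(-64 + (10 - 13))*(-77) = (-4 + 169 - 130) + √(-64 - 3)*(-77) = 35 + √(-67)*(-77) = 35 + (I*√67)*(-77) = 35 - 77*I*√67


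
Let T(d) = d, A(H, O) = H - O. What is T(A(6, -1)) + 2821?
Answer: 2828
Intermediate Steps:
T(A(6, -1)) + 2821 = (6 - 1*(-1)) + 2821 = (6 + 1) + 2821 = 7 + 2821 = 2828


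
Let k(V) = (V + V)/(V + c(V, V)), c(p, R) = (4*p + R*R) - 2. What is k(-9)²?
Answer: 81/289 ≈ 0.28028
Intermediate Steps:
c(p, R) = -2 + R² + 4*p (c(p, R) = (4*p + R²) - 2 = (R² + 4*p) - 2 = -2 + R² + 4*p)
k(V) = 2*V/(-2 + V² + 5*V) (k(V) = (V + V)/(V + (-2 + V² + 4*V)) = (2*V)/(-2 + V² + 5*V) = 2*V/(-2 + V² + 5*V))
k(-9)² = (2*(-9)/(-2 + (-9)² + 5*(-9)))² = (2*(-9)/(-2 + 81 - 45))² = (2*(-9)/34)² = (2*(-9)*(1/34))² = (-9/17)² = 81/289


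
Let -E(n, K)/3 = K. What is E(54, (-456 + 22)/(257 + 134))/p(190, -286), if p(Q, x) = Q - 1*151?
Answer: 434/5083 ≈ 0.085383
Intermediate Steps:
p(Q, x) = -151 + Q (p(Q, x) = Q - 151 = -151 + Q)
E(n, K) = -3*K
E(54, (-456 + 22)/(257 + 134))/p(190, -286) = (-3*(-456 + 22)/(257 + 134))/(-151 + 190) = -(-1302)/391/39 = -(-1302)/391*(1/39) = -3*(-434/391)*(1/39) = (1302/391)*(1/39) = 434/5083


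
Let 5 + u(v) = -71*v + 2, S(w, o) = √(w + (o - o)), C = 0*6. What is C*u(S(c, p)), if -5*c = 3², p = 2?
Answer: 0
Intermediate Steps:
c = -9/5 (c = -⅕*3² = -⅕*9 = -9/5 ≈ -1.8000)
C = 0
S(w, o) = √w (S(w, o) = √(w + 0) = √w)
u(v) = -3 - 71*v (u(v) = -5 + (-71*v + 2) = -5 + (2 - 71*v) = -3 - 71*v)
C*u(S(c, p)) = 0*(-3 - 213*I*√5/5) = 0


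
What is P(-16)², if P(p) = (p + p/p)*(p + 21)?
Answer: 5625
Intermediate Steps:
P(p) = (1 + p)*(21 + p) (P(p) = (p + 1)*(21 + p) = (1 + p)*(21 + p))
P(-16)² = (21 + (-16)² + 22*(-16))² = (21 + 256 - 352)² = (-75)² = 5625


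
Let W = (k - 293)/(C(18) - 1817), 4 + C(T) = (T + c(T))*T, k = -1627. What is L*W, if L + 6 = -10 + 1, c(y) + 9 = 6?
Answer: -9600/517 ≈ -18.569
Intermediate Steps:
c(y) = -3 (c(y) = -9 + 6 = -3)
L = -15 (L = -6 + (-10 + 1) = -6 - 9 = -15)
C(T) = -4 + T*(-3 + T) (C(T) = -4 + (T - 3)*T = -4 + (-3 + T)*T = -4 + T*(-3 + T))
W = 640/517 (W = (-1627 - 293)/((-4 + 18² - 3*18) - 1817) = -1920/((-4 + 324 - 54) - 1817) = -1920/(266 - 1817) = -1920/(-1551) = -1920*(-1/1551) = 640/517 ≈ 1.2379)
L*W = -15*640/517 = -9600/517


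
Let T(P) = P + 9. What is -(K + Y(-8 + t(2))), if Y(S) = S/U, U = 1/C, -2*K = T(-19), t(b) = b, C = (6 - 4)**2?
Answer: 19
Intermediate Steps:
C = 4 (C = 2**2 = 4)
T(P) = 9 + P
K = 5 (K = -(9 - 19)/2 = -1/2*(-10) = 5)
U = 1/4 ≈ 0.25000
Y(S) = 4*S (Y(S) = S/(1/4) = S*4 = 4*S)
-(K + Y(-8 + t(2))) = -(5 + 4*(-8 + 2)) = -(5 + 4*(-6)) = -(5 - 24) = -1*(-19) = 19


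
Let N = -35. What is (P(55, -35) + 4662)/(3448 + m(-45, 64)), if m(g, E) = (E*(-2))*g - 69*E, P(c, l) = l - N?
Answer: 2331/2396 ≈ 0.97287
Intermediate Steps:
P(c, l) = 35 + l (P(c, l) = l - 1*(-35) = l + 35 = 35 + l)
m(g, E) = -69*E - 2*E*g (m(g, E) = (-2*E)*g - 69*E = -2*E*g - 69*E = -69*E - 2*E*g)
(P(55, -35) + 4662)/(3448 + m(-45, 64)) = ((35 - 35) + 4662)/(3448 - 1*64*(69 + 2*(-45))) = (0 + 4662)/(3448 - 1*64*(69 - 90)) = 4662/(3448 - 1*64*(-21)) = 4662/(3448 + 1344) = 4662/4792 = 4662*(1/4792) = 2331/2396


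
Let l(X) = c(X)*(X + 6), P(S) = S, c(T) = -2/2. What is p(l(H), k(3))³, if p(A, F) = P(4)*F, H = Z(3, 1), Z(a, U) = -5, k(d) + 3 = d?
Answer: 0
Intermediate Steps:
c(T) = -1 (c(T) = -2*½ = -1)
k(d) = -3 + d
H = -5
l(X) = -6 - X (l(X) = -(X + 6) = -(6 + X) = -6 - X)
p(A, F) = 4*F
p(l(H), k(3))³ = (4*(-3 + 3))³ = (4*0)³ = 0³ = 0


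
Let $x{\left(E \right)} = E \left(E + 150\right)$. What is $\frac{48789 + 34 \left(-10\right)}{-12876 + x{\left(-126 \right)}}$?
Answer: $- \frac{48449}{15900} \approx -3.0471$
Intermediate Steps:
$x{\left(E \right)} = E \left(150 + E\right)$
$\frac{48789 + 34 \left(-10\right)}{-12876 + x{\left(-126 \right)}} = \frac{48789 + 34 \left(-10\right)}{-12876 - 126 \left(150 - 126\right)} = \frac{48789 - 340}{-12876 - 3024} = \frac{48449}{-12876 - 3024} = \frac{48449}{-15900} = 48449 \left(- \frac{1}{15900}\right) = - \frac{48449}{15900}$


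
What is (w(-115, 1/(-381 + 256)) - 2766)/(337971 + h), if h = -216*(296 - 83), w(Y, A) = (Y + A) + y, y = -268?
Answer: -393626/36495375 ≈ -0.010786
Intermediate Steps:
w(Y, A) = -268 + A + Y (w(Y, A) = (Y + A) - 268 = (A + Y) - 268 = -268 + A + Y)
h = -46008 (h = -216*213 = -46008)
(w(-115, 1/(-381 + 256)) - 2766)/(337971 + h) = ((-268 + 1/(-381 + 256) - 115) - 2766)/(337971 - 46008) = ((-268 + 1/(-125) - 115) - 2766)/291963 = ((-268 - 1/125 - 115) - 2766)*(1/291963) = (-47876/125 - 2766)*(1/291963) = -393626/125*1/291963 = -393626/36495375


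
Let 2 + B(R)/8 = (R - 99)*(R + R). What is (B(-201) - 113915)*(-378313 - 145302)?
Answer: -445527771435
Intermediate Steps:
B(R) = -16 + 16*R*(-99 + R) (B(R) = -16 + 8*((R - 99)*(R + R)) = -16 + 8*((-99 + R)*(2*R)) = -16 + 8*(2*R*(-99 + R)) = -16 + 16*R*(-99 + R))
(B(-201) - 113915)*(-378313 - 145302) = ((-16 - 1584*(-201) + 16*(-201)²) - 113915)*(-378313 - 145302) = ((-16 + 318384 + 16*40401) - 113915)*(-523615) = ((-16 + 318384 + 646416) - 113915)*(-523615) = (964784 - 113915)*(-523615) = 850869*(-523615) = -445527771435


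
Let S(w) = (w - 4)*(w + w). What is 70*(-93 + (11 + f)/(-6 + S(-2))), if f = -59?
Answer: -20090/3 ≈ -6696.7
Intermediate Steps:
S(w) = 2*w*(-4 + w) (S(w) = (-4 + w)*(2*w) = 2*w*(-4 + w))
70*(-93 + (11 + f)/(-6 + S(-2))) = 70*(-93 + (11 - 59)/(-6 + 2*(-2)*(-4 - 2))) = 70*(-93 - 48/(-6 + 2*(-2)*(-6))) = 70*(-93 - 48/(-6 + 24)) = 70*(-93 - 48/18) = 70*(-93 - 48*1/18) = 70*(-93 - 8/3) = 70*(-287/3) = -20090/3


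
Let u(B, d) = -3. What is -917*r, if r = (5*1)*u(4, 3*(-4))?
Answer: 13755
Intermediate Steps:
r = -15 (r = (5*1)*(-3) = 5*(-3) = -15)
-917*r = -917*(-15) = 13755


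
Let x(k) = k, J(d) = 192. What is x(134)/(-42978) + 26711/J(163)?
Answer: 63775535/458432 ≈ 139.12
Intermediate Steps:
x(134)/(-42978) + 26711/J(163) = 134/(-42978) + 26711/192 = 134*(-1/42978) + 26711*(1/192) = -67/21489 + 26711/192 = 63775535/458432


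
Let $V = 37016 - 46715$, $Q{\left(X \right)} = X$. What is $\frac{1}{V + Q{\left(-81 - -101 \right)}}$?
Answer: $- \frac{1}{9679} \approx -0.00010332$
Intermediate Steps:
$V = -9699$ ($V = 37016 - 46715 = -9699$)
$\frac{1}{V + Q{\left(-81 - -101 \right)}} = \frac{1}{-9699 - -20} = \frac{1}{-9699 + \left(-81 + 101\right)} = \frac{1}{-9699 + 20} = \frac{1}{-9679} = - \frac{1}{9679}$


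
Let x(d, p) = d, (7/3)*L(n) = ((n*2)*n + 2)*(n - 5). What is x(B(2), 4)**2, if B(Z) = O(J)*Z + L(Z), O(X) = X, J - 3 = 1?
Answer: 1156/49 ≈ 23.592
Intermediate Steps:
J = 4 (J = 3 + 1 = 4)
L(n) = 3*(-5 + n)*(2 + 2*n**2)/7 (L(n) = 3*(((n*2)*n + 2)*(n - 5))/7 = 3*(((2*n)*n + 2)*(-5 + n))/7 = 3*((2*n**2 + 2)*(-5 + n))/7 = 3*((2 + 2*n**2)*(-5 + n))/7 = 3*((-5 + n)*(2 + 2*n**2))/7 = 3*(-5 + n)*(2 + 2*n**2)/7)
B(Z) = -30/7 - 30*Z**2/7 + 6*Z**3/7 + 34*Z/7 (B(Z) = 4*Z + (-30/7 - 30*Z**2/7 + 6*Z/7 + 6*Z**3/7) = -30/7 - 30*Z**2/7 + 6*Z**3/7 + 34*Z/7)
x(B(2), 4)**2 = (-30/7 - 30/7*2**2 + (6/7)*2**3 + (34/7)*2)**2 = (-30/7 - 30/7*4 + (6/7)*8 + 68/7)**2 = (-30/7 - 120/7 + 48/7 + 68/7)**2 = (-34/7)**2 = 1156/49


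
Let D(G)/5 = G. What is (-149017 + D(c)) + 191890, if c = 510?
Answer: 45423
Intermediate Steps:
D(G) = 5*G
(-149017 + D(c)) + 191890 = (-149017 + 5*510) + 191890 = (-149017 + 2550) + 191890 = -146467 + 191890 = 45423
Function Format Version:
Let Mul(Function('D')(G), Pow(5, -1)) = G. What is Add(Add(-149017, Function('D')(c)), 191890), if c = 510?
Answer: 45423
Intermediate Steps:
Function('D')(G) = Mul(5, G)
Add(Add(-149017, Function('D')(c)), 191890) = Add(Add(-149017, Mul(5, 510)), 191890) = Add(Add(-149017, 2550), 191890) = Add(-146467, 191890) = 45423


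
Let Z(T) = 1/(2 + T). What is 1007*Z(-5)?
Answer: -1007/3 ≈ -335.67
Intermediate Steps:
1007*Z(-5) = 1007/(2 - 5) = 1007/(-3) = 1007*(-⅓) = -1007/3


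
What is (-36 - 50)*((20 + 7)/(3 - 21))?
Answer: 129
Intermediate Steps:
(-36 - 50)*((20 + 7)/(3 - 21)) = -2322/(-18) = -2322*(-1)/18 = -86*(-3/2) = 129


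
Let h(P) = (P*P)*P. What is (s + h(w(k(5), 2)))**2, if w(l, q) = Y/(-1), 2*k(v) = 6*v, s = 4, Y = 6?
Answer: 44944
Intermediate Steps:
k(v) = 3*v (k(v) = (6*v)/2 = 3*v)
w(l, q) = -6 (w(l, q) = 6/(-1) = 6*(-1) = -6)
h(P) = P**3 (h(P) = P**2*P = P**3)
(s + h(w(k(5), 2)))**2 = (4 + (-6)**3)**2 = (4 - 216)**2 = (-212)**2 = 44944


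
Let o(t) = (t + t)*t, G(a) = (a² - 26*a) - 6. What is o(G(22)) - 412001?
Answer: -394329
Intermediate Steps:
G(a) = -6 + a² - 26*a
o(t) = 2*t² (o(t) = (2*t)*t = 2*t²)
o(G(22)) - 412001 = 2*(-6 + 22² - 26*22)² - 412001 = 2*(-6 + 484 - 572)² - 412001 = 2*(-94)² - 412001 = 2*8836 - 412001 = 17672 - 412001 = -394329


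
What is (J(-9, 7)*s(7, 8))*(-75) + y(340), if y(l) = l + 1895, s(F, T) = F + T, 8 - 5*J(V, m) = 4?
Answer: 1335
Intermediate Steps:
J(V, m) = ⅘ (J(V, m) = 8/5 - ⅕*4 = 8/5 - ⅘ = ⅘)
y(l) = 1895 + l
(J(-9, 7)*s(7, 8))*(-75) + y(340) = (4*(7 + 8)/5)*(-75) + (1895 + 340) = ((⅘)*15)*(-75) + 2235 = 12*(-75) + 2235 = -900 + 2235 = 1335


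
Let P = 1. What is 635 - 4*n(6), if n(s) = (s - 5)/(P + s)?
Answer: 4441/7 ≈ 634.43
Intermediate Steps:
n(s) = (-5 + s)/(1 + s) (n(s) = (s - 5)/(1 + s) = (-5 + s)/(1 + s))
635 - 4*n(6) = 635 - 4*(-5 + 6)/(1 + 6) = 635 - 4*1/7 = 635 - 4*(1/7)*1 = 635 - 4/7 = 4441/7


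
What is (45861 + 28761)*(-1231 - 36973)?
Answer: -2850858888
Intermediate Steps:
(45861 + 28761)*(-1231 - 36973) = 74622*(-38204) = -2850858888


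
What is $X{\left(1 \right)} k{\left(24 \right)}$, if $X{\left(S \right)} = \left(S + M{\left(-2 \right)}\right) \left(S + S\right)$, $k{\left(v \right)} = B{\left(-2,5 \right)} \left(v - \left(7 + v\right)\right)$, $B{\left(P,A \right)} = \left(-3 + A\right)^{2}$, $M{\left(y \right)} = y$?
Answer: $56$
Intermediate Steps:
$k{\left(v \right)} = -28$ ($k{\left(v \right)} = \left(-3 + 5\right)^{2} \left(v - \left(7 + v\right)\right) = 2^{2} \left(v - \left(7 + v\right)\right) = 4 \left(v - \left(7 + v\right)\right) = 4 \left(-7\right) = -28$)
$X{\left(S \right)} = 2 S \left(-2 + S\right)$ ($X{\left(S \right)} = \left(S - 2\right) \left(S + S\right) = \left(-2 + S\right) 2 S = 2 S \left(-2 + S\right)$)
$X{\left(1 \right)} k{\left(24 \right)} = 2 \cdot 1 \left(-2 + 1\right) \left(-28\right) = 2 \cdot 1 \left(-1\right) \left(-28\right) = \left(-2\right) \left(-28\right) = 56$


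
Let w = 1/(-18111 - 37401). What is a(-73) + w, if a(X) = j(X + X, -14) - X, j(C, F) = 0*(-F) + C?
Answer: -4052377/55512 ≈ -73.000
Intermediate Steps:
w = -1/55512 (w = 1/(-55512) = -1/55512 ≈ -1.8014e-5)
j(C, F) = C (j(C, F) = 0 + C = C)
a(X) = X (a(X) = (X + X) - X = 2*X - X = X)
a(-73) + w = -73 - 1/55512 = -4052377/55512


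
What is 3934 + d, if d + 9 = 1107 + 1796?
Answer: 6828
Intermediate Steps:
d = 2894 (d = -9 + (1107 + 1796) = -9 + 2903 = 2894)
3934 + d = 3934 + 2894 = 6828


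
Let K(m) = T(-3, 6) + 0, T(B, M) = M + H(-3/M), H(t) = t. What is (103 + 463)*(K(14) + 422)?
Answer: 241965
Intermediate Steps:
T(B, M) = M - 3/M
K(m) = 11/2 (K(m) = (6 - 3/6) + 0 = (6 - 3*1/6) + 0 = (6 - 1/2) + 0 = 11/2 + 0 = 11/2)
(103 + 463)*(K(14) + 422) = (103 + 463)*(11/2 + 422) = 566*(855/2) = 241965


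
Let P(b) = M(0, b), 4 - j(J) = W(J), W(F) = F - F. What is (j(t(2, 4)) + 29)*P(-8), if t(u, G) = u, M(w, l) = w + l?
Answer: -264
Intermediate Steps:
M(w, l) = l + w
W(F) = 0
j(J) = 4 (j(J) = 4 - 1*0 = 4 + 0 = 4)
P(b) = b (P(b) = b + 0 = b)
(j(t(2, 4)) + 29)*P(-8) = (4 + 29)*(-8) = 33*(-8) = -264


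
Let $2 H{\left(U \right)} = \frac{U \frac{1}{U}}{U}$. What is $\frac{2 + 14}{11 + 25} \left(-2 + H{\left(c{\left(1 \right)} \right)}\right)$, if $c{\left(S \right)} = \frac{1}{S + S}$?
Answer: $- \frac{4}{9} \approx -0.44444$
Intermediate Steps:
$c{\left(S \right)} = \frac{1}{2 S}$
$H{\left(U \right)} = \frac{1}{2 U}$ ($H{\left(U \right)} = \frac{\frac{U}{U} \frac{1}{U}}{2} = \frac{1 \frac{1}{U}}{2} = \frac{1}{2 U}$)
$\frac{2 + 14}{11 + 25} \left(-2 + H{\left(c{\left(1 \right)} \right)}\right) = \frac{2 + 14}{11 + 25} \left(-2 + \frac{1}{2 \frac{1}{2 \cdot 1}}\right) = \frac{16}{36} \left(-2 + \frac{1}{2 \cdot \frac{1}{2} \cdot 1}\right) = 16 \cdot \frac{1}{36} \left(-2 + \frac{\frac{1}{\frac{1}{2}}}{2}\right) = \frac{4 \left(-2 + \frac{1}{2} \cdot 2\right)}{9} = \frac{4 \left(-2 + 1\right)}{9} = \frac{4}{9} \left(-1\right) = - \frac{4}{9}$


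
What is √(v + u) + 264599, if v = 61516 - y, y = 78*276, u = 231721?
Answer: 264599 + √271709 ≈ 2.6512e+5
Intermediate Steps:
y = 21528
v = 39988 (v = 61516 - 1*21528 = 61516 - 21528 = 39988)
√(v + u) + 264599 = √(39988 + 231721) + 264599 = √271709 + 264599 = 264599 + √271709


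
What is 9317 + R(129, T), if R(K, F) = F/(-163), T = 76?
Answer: 1518595/163 ≈ 9316.5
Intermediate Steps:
R(K, F) = -F/163 (R(K, F) = F*(-1/163) = -F/163)
9317 + R(129, T) = 9317 - 1/163*76 = 9317 - 76/163 = 1518595/163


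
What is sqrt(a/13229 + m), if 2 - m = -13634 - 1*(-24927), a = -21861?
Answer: 10*I*sqrt(19762869245)/13229 ≈ 106.27*I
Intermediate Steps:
m = -11291 (m = 2 - (-13634 - 1*(-24927)) = 2 - (-13634 + 24927) = 2 - 1*11293 = 2 - 11293 = -11291)
sqrt(a/13229 + m) = sqrt(-21861/13229 - 11291) = sqrt(-149390500/13229) = 10*I*sqrt(19762869245)/13229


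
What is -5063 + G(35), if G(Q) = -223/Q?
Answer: -177428/35 ≈ -5069.4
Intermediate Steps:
-5063 + G(35) = -5063 - 223/35 = -177428/35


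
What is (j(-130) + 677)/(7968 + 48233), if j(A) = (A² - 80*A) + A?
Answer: 27847/56201 ≈ 0.49549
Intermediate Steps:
j(A) = A² - 79*A
(j(-130) + 677)/(7968 + 48233) = (-130*(-79 - 130) + 677)/(7968 + 48233) = (-130*(-209) + 677)/56201 = (27170 + 677)*(1/56201) = 27847*(1/56201) = 27847/56201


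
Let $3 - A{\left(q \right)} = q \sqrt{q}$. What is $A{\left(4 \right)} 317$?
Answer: $-1585$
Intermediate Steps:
$A{\left(q \right)} = 3 - q^{\frac{3}{2}}$ ($A{\left(q \right)} = 3 - q \sqrt{q} = 3 - q^{\frac{3}{2}}$)
$A{\left(4 \right)} 317 = \left(3 - 4^{\frac{3}{2}}\right) 317 = \left(3 - 8\right) 317 = \left(-5\right) 317 = -1585$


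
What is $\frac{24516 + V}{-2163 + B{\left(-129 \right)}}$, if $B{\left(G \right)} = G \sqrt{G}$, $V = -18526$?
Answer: $- \frac{2159395}{1137543} + \frac{128785 i \sqrt{129}}{1137543} \approx -1.8983 + 1.2859 i$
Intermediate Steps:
$B{\left(G \right)} = G^{\frac{3}{2}}$
$\frac{24516 + V}{-2163 + B{\left(-129 \right)}} = \frac{24516 - 18526}{-2163 + \left(-129\right)^{\frac{3}{2}}} = \frac{5990}{-2163 - 129 i \sqrt{129}}$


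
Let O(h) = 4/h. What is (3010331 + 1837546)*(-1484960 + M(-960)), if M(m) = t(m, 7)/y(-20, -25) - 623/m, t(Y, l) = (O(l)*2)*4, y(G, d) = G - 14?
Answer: -274134147630131457/38080 ≈ -7.1989e+12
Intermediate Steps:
y(G, d) = -14 + G
t(Y, l) = 32/l (t(Y, l) = ((4/l)*2)*4 = (8/l)*4 = 32/l)
M(m) = -16/119 - 623/m (M(m) = (32/7)/(-14 - 20) - 623/m = (32*(1/7))/(-34) - 623/m = (32/7)*(-1/34) - 623/m = -16/119 - 623/m)
(3010331 + 1837546)*(-1484960 + M(-960)) = (3010331 + 1837546)*(-1484960 + (-16/119 - 623/(-960))) = 4847877*(-1484960 + (-16/119 - 623*(-1/960))) = 4847877*(-1484960 + (-16/119 + 623/960)) = 4847877*(-1484960 + 58777/114240) = 4847877*(-169641771623/114240) = -274134147630131457/38080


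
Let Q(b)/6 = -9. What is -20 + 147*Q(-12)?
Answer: -7958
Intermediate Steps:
Q(b) = -54 (Q(b) = 6*(-9) = -54)
-20 + 147*Q(-12) = -20 + 147*(-54) = -20 - 7938 = -7958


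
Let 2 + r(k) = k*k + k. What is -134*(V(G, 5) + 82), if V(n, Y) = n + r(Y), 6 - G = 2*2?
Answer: -15008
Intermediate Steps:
r(k) = -2 + k + k**2 (r(k) = -2 + (k*k + k) = -2 + (k**2 + k) = -2 + (k + k**2) = -2 + k + k**2)
G = 2 (G = 6 - 2*2 = 6 - 1*4 = 6 - 4 = 2)
V(n, Y) = -2 + Y + n + Y**2 (V(n, Y) = n + (-2 + Y + Y**2) = -2 + Y + n + Y**2)
-134*(V(G, 5) + 82) = -134*((-2 + 5 + 2 + 5**2) + 82) = -134*((-2 + 5 + 2 + 25) + 82) = -134*(30 + 82) = -134*112 = -15008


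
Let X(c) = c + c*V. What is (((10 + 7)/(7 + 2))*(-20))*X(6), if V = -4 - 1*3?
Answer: 1360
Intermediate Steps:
V = -7 (V = -4 - 3 = -7)
X(c) = -6*c (X(c) = c + c*(-7) = c - 7*c = -6*c)
(((10 + 7)/(7 + 2))*(-20))*X(6) = (((10 + 7)/(7 + 2))*(-20))*(-6*6) = ((17/9)*(-20))*(-36) = -340/9*(-36) = 1360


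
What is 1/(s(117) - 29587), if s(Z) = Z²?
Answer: -1/15898 ≈ -6.2901e-5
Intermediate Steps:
1/(s(117) - 29587) = 1/(117² - 29587) = 1/(13689 - 29587) = 1/(-15898) = -1/15898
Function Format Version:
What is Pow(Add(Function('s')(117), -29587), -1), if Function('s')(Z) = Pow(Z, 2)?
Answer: Rational(-1, 15898) ≈ -6.2901e-5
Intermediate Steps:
Pow(Add(Function('s')(117), -29587), -1) = Pow(Add(Pow(117, 2), -29587), -1) = Pow(Add(13689, -29587), -1) = Pow(-15898, -1) = Rational(-1, 15898)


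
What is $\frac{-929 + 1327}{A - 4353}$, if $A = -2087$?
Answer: $- \frac{199}{3220} \approx -0.061801$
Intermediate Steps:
$\frac{-929 + 1327}{A - 4353} = \frac{-929 + 1327}{-2087 - 4353} = \frac{398}{-6440} = 398 \left(- \frac{1}{6440}\right) = - \frac{199}{3220}$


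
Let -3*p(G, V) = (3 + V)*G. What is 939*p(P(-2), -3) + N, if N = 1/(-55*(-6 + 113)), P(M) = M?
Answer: -1/5885 ≈ -0.00016992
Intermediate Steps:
p(G, V) = -G*(3 + V)/3 (p(G, V) = -(3 + V)*G/3 = -G*(3 + V)/3)
N = -1/5885 (N = 1/(-55*107) = 1/(-5885) = -1/5885 ≈ -0.00016992)
939*p(P(-2), -3) + N = 939*(-1/3*(-2)*(3 - 3)) - 1/5885 = 939*(-1/3*(-2)*0) - 1/5885 = 939*0 - 1/5885 = 0 - 1/5885 = -1/5885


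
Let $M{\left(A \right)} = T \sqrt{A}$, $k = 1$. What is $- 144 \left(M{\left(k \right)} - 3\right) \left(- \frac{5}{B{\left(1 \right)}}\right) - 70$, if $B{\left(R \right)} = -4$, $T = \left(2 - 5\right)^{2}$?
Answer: $-1150$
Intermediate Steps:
$T = 9$ ($T = \left(-3\right)^{2} = 9$)
$M{\left(A \right)} = 9 \sqrt{A}$
$- 144 \left(M{\left(k \right)} - 3\right) \left(- \frac{5}{B{\left(1 \right)}}\right) - 70 = - 144 \left(9 \sqrt{1} - 3\right) \left(- \frac{5}{-4}\right) - 70 = - 144 \left(9 \cdot 1 - 3\right) \left(\left(-5\right) \left(- \frac{1}{4}\right)\right) - 70 = - 144 \left(9 - 3\right) \frac{5}{4} - 70 = - 144 \cdot 6 \cdot \frac{5}{4} - 70 = \left(-144\right) \frac{15}{2} - 70 = -1080 - 70 = -1150$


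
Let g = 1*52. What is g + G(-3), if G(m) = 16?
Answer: 68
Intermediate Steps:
g = 52
g + G(-3) = 52 + 16 = 68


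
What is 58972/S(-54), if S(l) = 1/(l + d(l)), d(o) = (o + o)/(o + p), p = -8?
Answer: -95534640/31 ≈ -3.0818e+6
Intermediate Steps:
d(o) = 2*o/(-8 + o) (d(o) = (o + o)/(o - 8) = (2*o)/(-8 + o) = 2*o/(-8 + o))
S(l) = 1/(l + 2*l/(-8 + l))
58972/S(-54) = 58972/(((-8 - 54)/((-54)*(-6 - 54)))) = 58972/((-1/54*(-62)/(-60))) = 58972/((-1/54*(-1/60)*(-62))) = 58972/(-31/1620) = 58972*(-1620/31) = -95534640/31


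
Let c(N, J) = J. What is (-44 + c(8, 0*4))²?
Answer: 1936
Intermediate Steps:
(-44 + c(8, 0*4))² = (-44 + 0*4)² = (-44 + 0)² = (-44)² = 1936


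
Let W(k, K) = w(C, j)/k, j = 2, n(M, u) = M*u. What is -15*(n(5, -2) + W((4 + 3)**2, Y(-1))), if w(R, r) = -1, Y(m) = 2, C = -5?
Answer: 7365/49 ≈ 150.31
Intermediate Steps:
W(k, K) = -1/k
-15*(n(5, -2) + W((4 + 3)**2, Y(-1))) = -15*(5*(-2) - 1/((4 + 3)**2)) = -15*(-10 - 1/(7**2)) = -15*(-10 - 1/49) = -15*(-491/49) = 7365/49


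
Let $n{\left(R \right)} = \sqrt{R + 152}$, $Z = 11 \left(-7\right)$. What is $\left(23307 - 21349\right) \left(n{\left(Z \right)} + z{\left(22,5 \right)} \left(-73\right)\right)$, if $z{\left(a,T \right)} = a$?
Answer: $-3144548 + 9790 \sqrt{3} \approx -3.1276 \cdot 10^{6}$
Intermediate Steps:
$Z = -77$
$n{\left(R \right)} = \sqrt{152 + R}$
$\left(23307 - 21349\right) \left(n{\left(Z \right)} + z{\left(22,5 \right)} \left(-73\right)\right) = \left(23307 - 21349\right) \left(\sqrt{152 - 77} + 22 \left(-73\right)\right) = 1958 \left(\sqrt{75} - 1606\right) = 1958 \left(5 \sqrt{3} - 1606\right) = 1958 \left(-1606 + 5 \sqrt{3}\right) = -3144548 + 9790 \sqrt{3}$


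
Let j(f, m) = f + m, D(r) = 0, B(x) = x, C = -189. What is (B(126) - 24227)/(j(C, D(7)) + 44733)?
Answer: -24101/44544 ≈ -0.54106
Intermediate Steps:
(B(126) - 24227)/(j(C, D(7)) + 44733) = (126 - 24227)/((-189 + 0) + 44733) = -24101/(-189 + 44733) = -24101/44544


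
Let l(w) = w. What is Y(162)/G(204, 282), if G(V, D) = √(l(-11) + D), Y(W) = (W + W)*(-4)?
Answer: -1296*√271/271 ≈ -78.726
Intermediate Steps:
Y(W) = -8*W (Y(W) = (2*W)*(-4) = -8*W)
G(V, D) = √(-11 + D)
Y(162)/G(204, 282) = (-8*162)/(√(-11 + 282)) = -1296*√271/271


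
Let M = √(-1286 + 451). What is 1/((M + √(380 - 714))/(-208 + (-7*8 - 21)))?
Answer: 285*I/(√334 + √835) ≈ 6.0417*I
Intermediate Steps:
M = I*√835 (M = √(-835) = I*√835 ≈ 28.896*I)
1/((M + √(380 - 714))/(-208 + (-7*8 - 21))) = 1/((I*√835 + √(380 - 714))/(-208 + (-7*8 - 21))) = 1/((I*√835 + √(-334))/(-208 + (-56 - 21))) = 1/((I*√835 + I*√334)/(-208 - 77)) = 1/((I*√334 + I*√835)/(-285)) = 1/((I*√334 + I*√835)*(-1/285)) = 1/(-I*√334/285 - I*√835/285)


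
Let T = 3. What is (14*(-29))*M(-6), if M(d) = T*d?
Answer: 7308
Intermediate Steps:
M(d) = 3*d
(14*(-29))*M(-6) = (14*(-29))*(3*(-6)) = -406*(-18) = 7308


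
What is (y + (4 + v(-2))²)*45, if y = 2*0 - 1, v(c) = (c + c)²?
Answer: 17955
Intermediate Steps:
v(c) = 4*c² (v(c) = (2*c)² = 4*c²)
y = -1 (y = 0 - 1 = -1)
(y + (4 + v(-2))²)*45 = (-1 + (4 + 4*(-2)²)²)*45 = (-1 + (4 + 4*4)²)*45 = (-1 + (4 + 16)²)*45 = (-1 + 20²)*45 = (-1 + 400)*45 = 399*45 = 17955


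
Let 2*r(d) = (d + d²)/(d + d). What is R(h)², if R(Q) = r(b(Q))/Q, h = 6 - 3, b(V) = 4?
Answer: 25/144 ≈ 0.17361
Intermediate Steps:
r(d) = (d + d²)/(4*d) (r(d) = ((d + d²)/(d + d))/2 = ((d + d²)/((2*d)))/2 = ((d + d²)*(1/(2*d)))/2 = ((d + d²)/(2*d))/2 = (d + d²)/(4*d))
h = 3
R(Q) = 5/(4*Q) (R(Q) = (¼ + (¼)*4)/Q = (¼ + 1)/Q = 5/(4*Q))
R(h)² = ((5/4)/3)² = ((5/4)*(⅓))² = (5/12)² = 25/144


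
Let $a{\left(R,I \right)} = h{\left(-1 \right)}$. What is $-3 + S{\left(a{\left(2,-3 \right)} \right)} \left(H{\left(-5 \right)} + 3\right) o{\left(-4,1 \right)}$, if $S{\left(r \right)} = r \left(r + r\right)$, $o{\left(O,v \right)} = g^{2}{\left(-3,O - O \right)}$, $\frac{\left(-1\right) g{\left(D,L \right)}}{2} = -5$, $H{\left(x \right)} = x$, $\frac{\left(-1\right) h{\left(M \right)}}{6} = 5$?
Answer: $-360003$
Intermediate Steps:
$h{\left(M \right)} = -30$ ($h{\left(M \right)} = \left(-6\right) 5 = -30$)
$g{\left(D,L \right)} = 10$ ($g{\left(D,L \right)} = \left(-2\right) \left(-5\right) = 10$)
$a{\left(R,I \right)} = -30$
$o{\left(O,v \right)} = 100$ ($o{\left(O,v \right)} = 10^{2} = 100$)
$S{\left(r \right)} = 2 r^{2}$ ($S{\left(r \right)} = r 2 r = 2 r^{2}$)
$-3 + S{\left(a{\left(2,-3 \right)} \right)} \left(H{\left(-5 \right)} + 3\right) o{\left(-4,1 \right)} = -3 + 2 \left(-30\right)^{2} \left(-5 + 3\right) 100 = -3 + 2 \cdot 900 \left(\left(-2\right) 100\right) = -3 + 1800 \left(-200\right) = -3 - 360000 = -360003$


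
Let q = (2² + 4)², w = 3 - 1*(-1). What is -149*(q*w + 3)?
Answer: -38591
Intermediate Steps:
w = 4 (w = 3 + 1 = 4)
q = 64 (q = (4 + 4)² = 8² = 64)
-149*(q*w + 3) = -149*(64*4 + 3) = -149*(256 + 3) = -149*259 = -38591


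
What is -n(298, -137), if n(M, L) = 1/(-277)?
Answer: 1/277 ≈ 0.0036101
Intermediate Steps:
n(M, L) = -1/277
-n(298, -137) = -1*(-1/277) = 1/277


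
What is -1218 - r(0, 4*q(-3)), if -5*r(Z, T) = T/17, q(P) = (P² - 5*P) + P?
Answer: -103446/85 ≈ -1217.0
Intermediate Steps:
q(P) = P² - 4*P
r(Z, T) = -T/85 (r(Z, T) = -T/(5*17) = -T/85)
-1218 - r(0, 4*q(-3)) = -1218 - (-1)*4*(-3*(-4 - 3))/85 = -1218 - (-1)*4*(-3*(-7))/85 = -1218 - (-1)*4*21/85 = -1218 - (-1)*84/85 = -1218 - 1*(-84/85) = -1218 + 84/85 = -103446/85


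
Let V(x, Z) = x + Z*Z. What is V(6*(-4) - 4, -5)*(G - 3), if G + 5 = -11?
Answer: 57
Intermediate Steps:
G = -16 (G = -5 - 11 = -16)
V(x, Z) = x + Z²
V(6*(-4) - 4, -5)*(G - 3) = ((6*(-4) - 4) + (-5)²)*(-16 - 3) = ((-24 - 4) + 25)*(-19) = (-28 + 25)*(-19) = -3*(-19) = 57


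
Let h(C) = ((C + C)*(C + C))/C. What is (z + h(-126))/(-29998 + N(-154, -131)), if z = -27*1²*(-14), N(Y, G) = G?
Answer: 42/10043 ≈ 0.0041820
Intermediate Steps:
z = 378 (z = -27*1*(-14) = -27*(-14) = 378)
h(C) = 4*C (h(C) = ((2*C)*(2*C))/C = (4*C²)/C = 4*C)
(z + h(-126))/(-29998 + N(-154, -131)) = (378 + 4*(-126))/(-29998 - 131) = (378 - 504)/(-30129) = -126*(-1/30129) = 42/10043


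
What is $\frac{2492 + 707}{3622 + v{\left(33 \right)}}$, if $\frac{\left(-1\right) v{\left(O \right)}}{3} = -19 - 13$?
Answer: $\frac{3199}{3718} \approx 0.86041$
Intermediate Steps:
$v{\left(O \right)} = 96$ ($v{\left(O \right)} = - 3 \left(-19 - 13\right) = \left(-3\right) \left(-32\right) = 96$)
$\frac{2492 + 707}{3622 + v{\left(33 \right)}} = \frac{2492 + 707}{3622 + 96} = \frac{3199}{3718}$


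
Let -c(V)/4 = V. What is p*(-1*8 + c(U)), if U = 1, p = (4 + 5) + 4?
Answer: -156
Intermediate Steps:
p = 13 (p = 9 + 4 = 13)
c(V) = -4*V
p*(-1*8 + c(U)) = 13*(-1*8 - 4*1) = 13*(-8 - 4) = 13*(-12) = -156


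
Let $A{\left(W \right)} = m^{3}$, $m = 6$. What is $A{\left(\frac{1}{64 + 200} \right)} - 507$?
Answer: $-291$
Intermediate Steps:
$A{\left(W \right)} = 216$ ($A{\left(W \right)} = 6^{3} = 216$)
$A{\left(\frac{1}{64 + 200} \right)} - 507 = 216 - 507 = -291$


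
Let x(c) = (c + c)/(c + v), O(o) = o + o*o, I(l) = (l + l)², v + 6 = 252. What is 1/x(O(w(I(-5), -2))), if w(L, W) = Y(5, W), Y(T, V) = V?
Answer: 62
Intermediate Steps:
v = 246 (v = -6 + 252 = 246)
I(l) = 4*l² (I(l) = (2*l)² = 4*l²)
w(L, W) = W
O(o) = o + o²
x(c) = 2*c/(246 + c) (x(c) = (c + c)/(c + 246) = (2*c)/(246 + c) = 2*c/(246 + c))
1/x(O(w(I(-5), -2))) = 1/(2*(-2*(1 - 2))/(246 - 2*(1 - 2))) = 1/(2*(-2*(-1))/(246 - 2*(-1))) = 1/(2*2/(246 + 2)) = 1/(2*2/248) = 1/(2*2*(1/248)) = 1/(1/62) = 62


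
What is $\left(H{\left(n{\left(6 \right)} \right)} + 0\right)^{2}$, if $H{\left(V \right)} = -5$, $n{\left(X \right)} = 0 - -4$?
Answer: $25$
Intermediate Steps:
$n{\left(X \right)} = 4$ ($n{\left(X \right)} = 0 + 4 = 4$)
$\left(H{\left(n{\left(6 \right)} \right)} + 0\right)^{2} = \left(-5 + 0\right)^{2} = \left(-5\right)^{2} = 25$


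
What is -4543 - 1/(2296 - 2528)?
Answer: -1053975/232 ≈ -4543.0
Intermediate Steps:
-4543 - 1/(2296 - 2528) = -4543 - 1/(-232) = -4543 - 1*(-1/232) = -4543 + 1/232 = -1053975/232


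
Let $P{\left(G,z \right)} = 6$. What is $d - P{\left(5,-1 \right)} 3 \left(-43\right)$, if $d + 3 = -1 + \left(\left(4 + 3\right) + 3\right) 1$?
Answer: $4644$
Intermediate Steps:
$d = 6$ ($d = -3 - \left(1 - \left(\left(4 + 3\right) + 3\right) 1\right) = -3 - \left(1 - \left(7 + 3\right) 1\right) = -3 + \left(-1 + 10 \cdot 1\right) = -3 + \left(-1 + 10\right) = -3 + 9 = 6$)
$d - P{\left(5,-1 \right)} 3 \left(-43\right) = 6 \left(-1\right) 6 \cdot 3 \left(-43\right) = 6 \left(\left(-6\right) 3\right) \left(-43\right) = 6 \left(-18\right) \left(-43\right) = \left(-108\right) \left(-43\right) = 4644$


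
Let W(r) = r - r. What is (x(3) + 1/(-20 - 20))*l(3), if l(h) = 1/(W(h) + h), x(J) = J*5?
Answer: 599/120 ≈ 4.9917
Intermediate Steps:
W(r) = 0
x(J) = 5*J
l(h) = 1/h (l(h) = 1/(0 + h) = 1/h)
(x(3) + 1/(-20 - 20))*l(3) = (5*3 + 1/(-20 - 20))/3 = (15 + 1/(-40))*(⅓) = (15 - 1/40)*(⅓) = (599/40)*(⅓) = 599/120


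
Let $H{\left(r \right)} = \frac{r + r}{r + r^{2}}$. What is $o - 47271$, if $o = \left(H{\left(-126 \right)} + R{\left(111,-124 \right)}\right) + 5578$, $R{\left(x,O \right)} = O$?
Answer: $- \frac{5227127}{125} \approx -41817.0$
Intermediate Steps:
$H{\left(r \right)} = \frac{2 r}{r + r^{2}}$
$o = \frac{681748}{125}$ ($o = \left(\frac{2}{1 - 126} - 124\right) + 5578 = \left(\frac{2}{-125} - 124\right) + 5578 = \left(2 \left(- \frac{1}{125}\right) - 124\right) + 5578 = \left(- \frac{2}{125} - 124\right) + 5578 = - \frac{15502}{125} + 5578 = \frac{681748}{125} \approx 5454.0$)
$o - 47271 = \frac{681748}{125} - 47271 = - \frac{5227127}{125}$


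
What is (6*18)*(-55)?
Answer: -5940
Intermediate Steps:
(6*18)*(-55) = 108*(-55) = -5940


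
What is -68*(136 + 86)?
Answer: -15096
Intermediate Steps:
-68*(136 + 86) = -68*222 = -15096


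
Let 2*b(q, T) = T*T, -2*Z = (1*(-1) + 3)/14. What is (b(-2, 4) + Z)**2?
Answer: 12321/196 ≈ 62.862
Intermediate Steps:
Z = -1/14 (Z = -(1*(-1) + 3)/(2*14) = -(-1 + 3)/(2*14) = -1/14 ≈ -0.071429)
b(q, T) = T**2/2 (b(q, T) = (T*T)/2 = T**2/2)
(b(-2, 4) + Z)**2 = ((1/2)*4**2 - 1/14)**2 = ((1/2)*16 - 1/14)**2 = (8 - 1/14)**2 = (111/14)**2 = 12321/196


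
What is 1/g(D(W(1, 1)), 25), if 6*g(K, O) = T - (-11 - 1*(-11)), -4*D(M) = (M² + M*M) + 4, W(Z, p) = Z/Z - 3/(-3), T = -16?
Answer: -3/8 ≈ -0.37500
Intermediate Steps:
W(Z, p) = 2 (W(Z, p) = 1 - 3*(-⅓) = 1 + 1 = 2)
D(M) = -1 - M²/2 (D(M) = -((M² + M*M) + 4)/4 = -((M² + M²) + 4)/4 = -(2*M² + 4)/4 = -(4 + 2*M²)/4 = -1 - M²/2)
g(K, O) = -8/3 (g(K, O) = (-16 - (-11 - 1*(-11)))/6 = (-16 - (-11 + 11))/6 = (-16 - 1*0)/6 = (-16 + 0)/6 = (⅙)*(-16) = -8/3)
1/g(D(W(1, 1)), 25) = 1/(-8/3) = -3/8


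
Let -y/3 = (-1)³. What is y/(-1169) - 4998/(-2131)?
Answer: 5836269/2491139 ≈ 2.3428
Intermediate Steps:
y = 3 (y = -3*(-1)³ = -3*(-1) = 3)
y/(-1169) - 4998/(-2131) = 3/(-1169) - 4998/(-2131) = 3*(-1/1169) - 4998*(-1/2131) = -3/1169 + 4998/2131 = 5836269/2491139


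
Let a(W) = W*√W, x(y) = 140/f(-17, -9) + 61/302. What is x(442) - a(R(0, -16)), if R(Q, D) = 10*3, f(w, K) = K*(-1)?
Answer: 42829/2718 - 30*√30 ≈ -148.56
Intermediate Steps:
f(w, K) = -K
R(Q, D) = 30
x(y) = 42829/2718 (x(y) = 140/((-1*(-9))) + 61/302 = 140/9 + 61*(1/302) = 140*(⅑) + 61/302 = 140/9 + 61/302 = 42829/2718)
a(W) = W^(3/2)
x(442) - a(R(0, -16)) = 42829/2718 - 30^(3/2) = 42829/2718 - 30*√30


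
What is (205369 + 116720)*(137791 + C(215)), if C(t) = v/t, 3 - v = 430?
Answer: 9541770028782/215 ≈ 4.4380e+10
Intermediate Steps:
v = -427 (v = 3 - 1*430 = 3 - 430 = -427)
C(t) = -427/t
(205369 + 116720)*(137791 + C(215)) = (205369 + 116720)*(137791 - 427/215) = 322089*(137791 - 427*1/215) = 322089*(137791 - 427/215) = 322089*(29624638/215) = 9541770028782/215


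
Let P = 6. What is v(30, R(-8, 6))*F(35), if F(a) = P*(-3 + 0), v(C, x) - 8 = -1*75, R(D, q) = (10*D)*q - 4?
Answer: 1206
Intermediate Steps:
R(D, q) = -4 + 10*D*q (R(D, q) = 10*D*q - 4 = -4 + 10*D*q)
v(C, x) = -67 (v(C, x) = 8 - 1*75 = 8 - 75 = -67)
F(a) = -18 (F(a) = 6*(-3 + 0) = 6*(-3) = -18)
v(30, R(-8, 6))*F(35) = -67*(-18) = 1206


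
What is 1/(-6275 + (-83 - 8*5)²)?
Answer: 1/8854 ≈ 0.00011294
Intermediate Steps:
1/(-6275 + (-83 - 8*5)²) = 1/(-6275 + (-83 - 40)²) = 1/(-6275 + (-123)²) = 1/(-6275 + 15129) = 1/8854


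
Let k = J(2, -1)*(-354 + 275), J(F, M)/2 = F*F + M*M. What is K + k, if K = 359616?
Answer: 358826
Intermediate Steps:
J(F, M) = 2*F**2 + 2*M**2 (J(F, M) = 2*(F*F + M*M) = 2*(F**2 + M**2) = 2*F**2 + 2*M**2)
k = -790 (k = (2*2**2 + 2*(-1)**2)*(-354 + 275) = (2*4 + 2*1)*(-79) = (8 + 2)*(-79) = 10*(-79) = -790)
K + k = 359616 - 790 = 358826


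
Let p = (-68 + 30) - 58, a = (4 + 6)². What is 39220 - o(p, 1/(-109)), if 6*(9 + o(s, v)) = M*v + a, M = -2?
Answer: 4274144/109 ≈ 39212.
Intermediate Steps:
a = 100 (a = 10² = 100)
p = -96 (p = -38 - 58 = -96)
o(s, v) = 23/3 - v/3 (o(s, v) = -9 + (-2*v + 100)/6 = -9 + (100 - 2*v)/6 = -9 + (50/3 - v/3) = 23/3 - v/3)
39220 - o(p, 1/(-109)) = 39220 - (23/3 - ⅓/(-109)) = 39220 - (23/3 - ⅓*(-1/109)) = 39220 - (23/3 + 1/327) = 39220 - 1*836/109 = 39220 - 836/109 = 4274144/109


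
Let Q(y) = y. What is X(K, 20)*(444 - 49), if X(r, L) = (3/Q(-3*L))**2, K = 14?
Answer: 79/80 ≈ 0.98750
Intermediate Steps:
X(r, L) = L**(-2) (X(r, L) = (3/((-3*L)))**2 = (3*(-1/(3*L)))**2 = (-1/L)**2 = L**(-2))
X(K, 20)*(444 - 49) = (444 - 49)/20**2 = (1/400)*395 = 79/80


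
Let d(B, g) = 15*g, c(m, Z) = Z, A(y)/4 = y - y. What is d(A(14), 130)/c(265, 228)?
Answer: 325/38 ≈ 8.5526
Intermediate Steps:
A(y) = 0 (A(y) = 4*(y - y) = 4*0 = 0)
d(A(14), 130)/c(265, 228) = (15*130)/228 = 1950*(1/228) = 325/38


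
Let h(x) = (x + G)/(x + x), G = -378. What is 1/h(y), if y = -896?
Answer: 128/91 ≈ 1.4066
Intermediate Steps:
h(x) = (-378 + x)/(2*x) (h(x) = (x - 378)/(x + x) = (-378 + x)/((2*x)) = (-378 + x)*(1/(2*x)) = (-378 + x)/(2*x))
1/h(y) = 1/((½)*(-378 - 896)/(-896)) = 1/((½)*(-1/896)*(-1274)) = 1/(91/128) = 128/91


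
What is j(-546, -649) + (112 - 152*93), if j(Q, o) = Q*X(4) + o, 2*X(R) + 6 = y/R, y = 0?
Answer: -13035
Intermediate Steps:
X(R) = -3 (X(R) = -3 + (0/R)/2 = -3 + (1/2)*0 = -3 + 0 = -3)
j(Q, o) = o - 3*Q (j(Q, o) = Q*(-3) + o = -3*Q + o = o - 3*Q)
j(-546, -649) + (112 - 152*93) = (-649 - 3*(-546)) + (112 - 152*93) = (-649 + 1638) + (112 - 14136) = 989 - 14024 = -13035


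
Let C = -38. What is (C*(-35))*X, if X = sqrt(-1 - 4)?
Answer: 1330*I*sqrt(5) ≈ 2974.0*I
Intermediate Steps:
X = I*sqrt(5) (X = sqrt(-5) = I*sqrt(5) ≈ 2.2361*I)
(C*(-35))*X = (-38*(-35))*(I*sqrt(5)) = 1330*(I*sqrt(5)) = 1330*I*sqrt(5)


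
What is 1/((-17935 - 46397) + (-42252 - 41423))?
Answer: -1/148007 ≈ -6.7564e-6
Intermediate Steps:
1/((-17935 - 46397) + (-42252 - 41423)) = 1/(-64332 - 83675) = 1/(-148007) = -1/148007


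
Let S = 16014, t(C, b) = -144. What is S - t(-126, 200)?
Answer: 16158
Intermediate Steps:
S - t(-126, 200) = 16014 - 1*(-144) = 16014 + 144 = 16158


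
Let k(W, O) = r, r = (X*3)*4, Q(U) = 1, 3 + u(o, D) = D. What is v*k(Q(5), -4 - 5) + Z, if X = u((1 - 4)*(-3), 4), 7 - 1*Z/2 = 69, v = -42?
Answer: -628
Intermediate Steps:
Z = -124 (Z = 14 - 2*69 = 14 - 138 = -124)
u(o, D) = -3 + D
X = 1 (X = -3 + 4 = 1)
r = 12 (r = (1*3)*4 = 3*4 = 12)
k(W, O) = 12
v*k(Q(5), -4 - 5) + Z = -42*12 - 124 = -504 - 124 = -628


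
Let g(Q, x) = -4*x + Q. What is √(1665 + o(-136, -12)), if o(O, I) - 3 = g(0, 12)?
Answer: 18*√5 ≈ 40.249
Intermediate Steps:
g(Q, x) = Q - 4*x
o(O, I) = -45 (o(O, I) = 3 + (0 - 4*12) = 3 + (0 - 48) = 3 - 48 = -45)
√(1665 + o(-136, -12)) = √(1665 - 45) = √1620 = 18*√5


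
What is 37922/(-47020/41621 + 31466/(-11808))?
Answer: -9318587622048/932429273 ≈ -9993.9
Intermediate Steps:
37922/(-47020/41621 + 31466/(-11808)) = 37922/(-47020*1/41621 + 31466*(-1/11808)) = 37922/(-47020/41621 - 15733/5904) = 37922/(-932429273/245730384) = 37922*(-245730384/932429273) = -9318587622048/932429273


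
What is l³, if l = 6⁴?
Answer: 2176782336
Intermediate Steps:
l = 1296
l³ = 1296³ = 2176782336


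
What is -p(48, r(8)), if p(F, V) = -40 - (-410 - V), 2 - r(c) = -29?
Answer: -401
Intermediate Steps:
r(c) = 31 (r(c) = 2 - 1*(-29) = 2 + 29 = 31)
p(F, V) = 370 + V (p(F, V) = -40 + (410 + V) = 370 + V)
-p(48, r(8)) = -(370 + 31) = -1*401 = -401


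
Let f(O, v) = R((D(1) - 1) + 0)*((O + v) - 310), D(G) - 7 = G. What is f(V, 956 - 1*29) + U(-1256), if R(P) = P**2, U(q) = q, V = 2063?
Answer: 130064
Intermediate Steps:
D(G) = 7 + G
f(O, v) = -15190 + 49*O + 49*v (f(O, v) = (((7 + 1) - 1) + 0)**2*((O + v) - 310) = ((8 - 1) + 0)**2*(-310 + O + v) = (7 + 0)**2*(-310 + O + v) = 7**2*(-310 + O + v) = 49*(-310 + O + v) = -15190 + 49*O + 49*v)
f(V, 956 - 1*29) + U(-1256) = (-15190 + 49*2063 + 49*(956 - 1*29)) - 1256 = (-15190 + 101087 + 49*(956 - 29)) - 1256 = (-15190 + 101087 + 49*927) - 1256 = (-15190 + 101087 + 45423) - 1256 = 131320 - 1256 = 130064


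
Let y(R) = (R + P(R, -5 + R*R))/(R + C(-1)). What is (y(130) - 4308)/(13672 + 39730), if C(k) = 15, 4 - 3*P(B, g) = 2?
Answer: -936794/11614935 ≈ -0.080654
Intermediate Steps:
P(B, g) = ⅔ (P(B, g) = 4/3 - ⅓*2 = 4/3 - ⅔ = ⅔)
y(R) = (⅔ + R)/(15 + R) (y(R) = (R + ⅔)/(R + 15) = (⅔ + R)/(15 + R))
(y(130) - 4308)/(13672 + 39730) = ((⅔ + 130)/(15 + 130) - 4308)/(13672 + 39730) = ((392/3)/145 - 4308)/53402 = ((1/145)*(392/3) - 4308)*(1/53402) = (392/435 - 4308)*(1/53402) = -1873588/435*1/53402 = -936794/11614935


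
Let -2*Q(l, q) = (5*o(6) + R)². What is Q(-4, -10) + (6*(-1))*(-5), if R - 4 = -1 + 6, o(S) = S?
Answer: -1461/2 ≈ -730.50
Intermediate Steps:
R = 9 (R = 4 + (-1 + 6) = 4 + 5 = 9)
Q(l, q) = -1521/2 (Q(l, q) = -(5*6 + 9)²/2 = -(30 + 9)²/2 = -½*39² = -½*1521 = -1521/2)
Q(-4, -10) + (6*(-1))*(-5) = -1521/2 + (6*(-1))*(-5) = -1521/2 - 6*(-5) = -1521/2 + 30 = -1461/2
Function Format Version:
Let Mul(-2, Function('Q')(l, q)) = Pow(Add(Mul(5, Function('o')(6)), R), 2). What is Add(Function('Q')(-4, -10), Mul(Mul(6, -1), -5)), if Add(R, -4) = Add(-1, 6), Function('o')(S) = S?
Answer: Rational(-1461, 2) ≈ -730.50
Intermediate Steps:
R = 9 (R = Add(4, Add(-1, 6)) = Add(4, 5) = 9)
Function('Q')(l, q) = Rational(-1521, 2) (Function('Q')(l, q) = Mul(Rational(-1, 2), Pow(Add(Mul(5, 6), 9), 2)) = Mul(Rational(-1, 2), Pow(Add(30, 9), 2)) = Mul(Rational(-1, 2), Pow(39, 2)) = Mul(Rational(-1, 2), 1521) = Rational(-1521, 2))
Add(Function('Q')(-4, -10), Mul(Mul(6, -1), -5)) = Add(Rational(-1521, 2), Mul(Mul(6, -1), -5)) = Add(Rational(-1521, 2), Mul(-6, -5)) = Add(Rational(-1521, 2), 30) = Rational(-1461, 2)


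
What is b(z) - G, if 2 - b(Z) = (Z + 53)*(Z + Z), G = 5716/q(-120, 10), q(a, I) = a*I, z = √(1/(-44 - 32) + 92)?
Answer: -1010099/5700 - 53*√132829/19 ≈ -1193.9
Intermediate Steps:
z = √132829/38 (z = √(1/(-76) + 92) = √(-1/76 + 92) = √(6991/76) = √132829/38 ≈ 9.5910)
q(a, I) = I*a
G = -1429/300 (G = 5716/((10*(-120))) = 5716/(-1200) = 5716*(-1/1200) = -1429/300 ≈ -4.7633)
b(Z) = 2 - 2*Z*(53 + Z) (b(Z) = 2 - (Z + 53)*(Z + Z) = 2 - (53 + Z)*2*Z = 2 - 2*Z*(53 + Z))
b(z) - G = (2 - 53*√132829/19 - 2*(√132829/38)²) - 1*(-1429/300) = (2 - 53*√132829/19 - 2*6991/76) + 1429/300 = (2 - 53*√132829/19 - 6991/38) + 1429/300 = (-6915/38 - 53*√132829/19) + 1429/300 = -1010099/5700 - 53*√132829/19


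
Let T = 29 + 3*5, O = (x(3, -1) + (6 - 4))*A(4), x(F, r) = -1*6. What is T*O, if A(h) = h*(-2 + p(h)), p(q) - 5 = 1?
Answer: -2816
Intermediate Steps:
p(q) = 6 (p(q) = 5 + 1 = 6)
x(F, r) = -6
A(h) = 4*h (A(h) = h*(-2 + 6) = h*4 = 4*h)
O = -64 (O = (-6 + (6 - 4))*(4*4) = (-6 + 2)*16 = -4*16 = -64)
T = 44 (T = 29 + 15 = 44)
T*O = 44*(-64) = -2816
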